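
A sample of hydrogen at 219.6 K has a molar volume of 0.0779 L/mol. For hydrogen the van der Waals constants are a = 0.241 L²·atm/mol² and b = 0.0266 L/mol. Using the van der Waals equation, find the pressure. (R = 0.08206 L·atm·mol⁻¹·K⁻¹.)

P = RT/(V_m − b) − a/V_m²
RT/(V_m − b) = (0.08206)(219.6)/(0.0779 − 0.0266) = 18.020/0.051300 = 351.27 atm
a/V_m² = 0.241/(0.0779)² = 39.714 atm
P = 351.27 − 39.714 = 311.6 atm

P ≈ 311.6 atm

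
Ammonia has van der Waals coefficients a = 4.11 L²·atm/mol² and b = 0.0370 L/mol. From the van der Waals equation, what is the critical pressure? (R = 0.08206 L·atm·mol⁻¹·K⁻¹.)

P_c ≈ 111.2 atm

For a van der Waals gas, P_c = a/(27b²).
P_c = 4.11/(27×(0.0370)²) = 4.11/0.036963 = 111.2 atm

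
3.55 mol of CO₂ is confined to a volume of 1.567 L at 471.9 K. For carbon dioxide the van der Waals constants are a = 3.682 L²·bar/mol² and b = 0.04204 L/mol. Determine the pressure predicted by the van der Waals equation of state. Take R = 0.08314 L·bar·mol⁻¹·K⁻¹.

P ≈ 79.34 bar

P = nRT/(V − nb) − a n²/V²
nRT/(V − nb) = (3.55)(0.08314)(471.9)/(1.567 − 3.55×0.04204) = 139.28/1.4178 = 98.237 bar
a n²/V² = (3.682)(3.55)²/(1.567)² = 18.897 bar
P = 98.237 − 18.897 = 79.34 bar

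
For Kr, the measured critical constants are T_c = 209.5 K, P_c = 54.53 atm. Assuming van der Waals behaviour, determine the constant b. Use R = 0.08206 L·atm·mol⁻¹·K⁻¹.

b ≈ 0.03941 L/mol

From T_c = 8a/(27Rb) and P_c = a/(27b²): b = R T_c/(8 P_c).
b = (0.08206)(209.5)/(8×54.53) = 17.192/436.24 = 0.03941 L/mol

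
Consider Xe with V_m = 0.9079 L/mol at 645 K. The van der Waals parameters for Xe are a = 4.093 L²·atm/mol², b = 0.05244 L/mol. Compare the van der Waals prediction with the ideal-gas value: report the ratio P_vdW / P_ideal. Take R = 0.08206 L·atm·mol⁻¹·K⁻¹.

Ideal: P_ideal = RT/V_m = (0.08206)(645)/0.9079 = 58.2979 atm
vdW: P = RT/(V_m − b) − a/V_m² = 52.9287/0.855460 − 4.093/0.824282 = 61.8716 − 4.96553 = 56.9061 atm
Ratio = 56.9061/58.2979 = 0.9761

P_vdW / P_ideal ≈ 0.9761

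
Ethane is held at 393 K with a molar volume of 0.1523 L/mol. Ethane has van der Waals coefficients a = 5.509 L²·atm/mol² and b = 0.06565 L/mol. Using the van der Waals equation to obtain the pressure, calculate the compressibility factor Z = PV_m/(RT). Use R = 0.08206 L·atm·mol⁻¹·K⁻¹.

P = RT/(V_m − b) − a/V_m² = (0.08206)(393)/(0.1523 − 0.06565) − 5.509/(0.1523)²
  = 32.250/0.086650 − 237.51 = 372.19 − 237.51 = 134.68 atm
Z = PV_m/(RT) = (134.68)(0.1523)/((0.08206)(393)) = 20.512/32.250 = 0.6360

Z ≈ 0.6360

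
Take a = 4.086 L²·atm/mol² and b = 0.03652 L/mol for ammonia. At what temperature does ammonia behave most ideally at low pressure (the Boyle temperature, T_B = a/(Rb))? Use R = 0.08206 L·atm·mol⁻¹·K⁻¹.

T_B ≈ 1363 K

For a van der Waals gas the second virial coefficient B₂ = b − a/(RT) vanishes at T_B = a/(Rb).
T_B = 4.086/(0.08206×0.03652) = 4.086/0.0029968 = 1363 K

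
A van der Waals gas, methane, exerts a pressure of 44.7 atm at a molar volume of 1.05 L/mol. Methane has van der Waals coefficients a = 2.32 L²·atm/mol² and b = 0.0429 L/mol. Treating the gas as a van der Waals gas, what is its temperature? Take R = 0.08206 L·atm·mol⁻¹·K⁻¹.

T ≈ 574.4 K

T = (P + a/V_m²)(V_m − b)/R
P + a/V_m² = 44.7 + 2.32/(1.05)² = 46.804 atm
V_m − b = 1.05 − 0.0429 = 1.0071 L/mol
T = (46.804)(1.0071)/0.08206 = 574.4 K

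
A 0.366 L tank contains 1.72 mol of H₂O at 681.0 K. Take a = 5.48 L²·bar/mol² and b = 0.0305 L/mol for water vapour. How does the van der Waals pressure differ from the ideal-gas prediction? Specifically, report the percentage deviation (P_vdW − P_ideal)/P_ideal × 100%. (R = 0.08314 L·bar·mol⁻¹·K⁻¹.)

Ideal: P_ideal = nRT/V = (1.72)(0.08314)(681.0)/0.366 = 266.075 bar
vdW: P = nRT/(V − nb) − a n²/V² = 97.3835/0.313540 − 16.2120/0.133956 = 310.594 − 121.025 = 189.569 bar
% deviation = (189.569 − 266.075)/266.075 × 100% = -28.75%

-28.75 %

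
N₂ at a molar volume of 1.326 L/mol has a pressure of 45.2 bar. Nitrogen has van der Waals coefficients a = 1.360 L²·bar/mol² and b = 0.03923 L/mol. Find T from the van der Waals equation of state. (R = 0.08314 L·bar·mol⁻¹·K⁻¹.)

T ≈ 711.5 K

T = (P + a/V_m²)(V_m − b)/R
P + a/V_m² = 45.2 + 1.360/(1.326)² = 45.973 bar
V_m − b = 1.326 − 0.03923 = 1.2868 L/mol
T = (45.973)(1.2868)/0.08314 = 711.5 K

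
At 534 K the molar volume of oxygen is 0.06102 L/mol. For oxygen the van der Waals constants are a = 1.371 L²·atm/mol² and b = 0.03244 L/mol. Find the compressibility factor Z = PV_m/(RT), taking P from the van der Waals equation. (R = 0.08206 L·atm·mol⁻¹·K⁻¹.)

Z ≈ 1.622

P = RT/(V_m − b) − a/V_m² = (0.08206)(534)/(0.06102 − 0.03244) − 1.371/(0.06102)²
  = 43.820/0.028580 − 368.21 = 1533.2 − 368.21 = 1165.0 atm
Z = PV_m/(RT) = (1165.0)(0.06102)/((0.08206)(534)) = 71.088/43.820 = 1.622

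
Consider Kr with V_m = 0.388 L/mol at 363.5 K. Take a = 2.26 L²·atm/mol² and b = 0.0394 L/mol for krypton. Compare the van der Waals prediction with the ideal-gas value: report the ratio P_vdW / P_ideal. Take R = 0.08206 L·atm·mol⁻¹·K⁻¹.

P_vdW / P_ideal ≈ 0.9178

Ideal: P_ideal = RT/V_m = (0.08206)(363.5)/0.388 = 76.8784 atm
vdW: P = RT/(V_m − b) − a/V_m² = 29.8288/0.348600 − 2.26/0.150544 = 85.5674 − 15.0122 = 70.5552 atm
Ratio = 70.5552/76.8784 = 0.9178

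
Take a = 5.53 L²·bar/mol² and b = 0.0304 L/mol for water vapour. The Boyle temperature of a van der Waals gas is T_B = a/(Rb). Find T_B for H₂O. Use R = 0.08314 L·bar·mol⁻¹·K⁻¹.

For a van der Waals gas the second virial coefficient B₂ = b − a/(RT) vanishes at T_B = a/(Rb).
T_B = 5.53/(0.08314×0.0304) = 5.53/0.0025275 = 2188 K

T_B ≈ 2188 K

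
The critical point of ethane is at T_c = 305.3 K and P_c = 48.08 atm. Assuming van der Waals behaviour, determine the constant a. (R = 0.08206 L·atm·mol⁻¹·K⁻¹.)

From T_c = 8a/(27Rb) and P_c = a/(27b²): a = 27 R² T_c²/(64 P_c).
a = 27×(0.08206)²×(305.3)²/(64×48.08) = 16947/3077.1 = 5.507 L²·atm/mol²

a ≈ 5.507 L²·atm/mol²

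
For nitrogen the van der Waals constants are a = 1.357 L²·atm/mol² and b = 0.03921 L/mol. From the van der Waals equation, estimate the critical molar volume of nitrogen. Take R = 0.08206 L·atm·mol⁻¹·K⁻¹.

For a van der Waals gas, V_m,c = 3b.
V_m,c = 3×0.03921 = 0.1176 L/mol

V_m,c ≈ 0.1176 L/mol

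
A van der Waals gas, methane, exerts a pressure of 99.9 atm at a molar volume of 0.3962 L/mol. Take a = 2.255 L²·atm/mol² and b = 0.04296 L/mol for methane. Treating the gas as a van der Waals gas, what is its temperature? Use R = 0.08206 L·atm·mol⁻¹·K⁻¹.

T = (P + a/V_m²)(V_m − b)/R
P + a/V_m² = 99.9 + 2.255/(0.3962)² = 114.27 atm
V_m − b = 0.3962 − 0.04296 = 0.35324 L/mol
T = (114.27)(0.35324)/0.08206 = 491.9 K

T ≈ 491.9 K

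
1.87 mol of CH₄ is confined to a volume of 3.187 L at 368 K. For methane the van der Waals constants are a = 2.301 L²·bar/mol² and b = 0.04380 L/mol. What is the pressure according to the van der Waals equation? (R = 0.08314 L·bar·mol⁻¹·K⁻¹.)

P = nRT/(V − nb) − a n²/V²
nRT/(V − nb) = (1.87)(0.08314)(368)/(3.187 − 1.87×0.04380) = 57.214/3.1051 = 18.426 bar
a n²/V² = (2.301)(1.87)²/(3.187)² = 0.79220 bar
P = 18.426 − 0.79220 = 17.63 bar

P ≈ 17.63 bar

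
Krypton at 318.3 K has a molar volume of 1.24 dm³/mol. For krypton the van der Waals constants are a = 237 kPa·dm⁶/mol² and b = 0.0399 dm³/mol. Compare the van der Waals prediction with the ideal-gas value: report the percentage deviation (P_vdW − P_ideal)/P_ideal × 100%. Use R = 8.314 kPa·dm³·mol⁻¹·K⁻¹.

Ideal: P_ideal = RT/V_m = (8.314)(318.3)/1.24 = 2134.15 kPa
vdW: P = RT/(V_m − b) − a/V_m² = 2646.35/1.20010 − 237/1.53760 = 2205.11 − 154.136 = 2050.97 kPa
% deviation = (2050.97 − 2134.15)/2134.15 × 100% = -3.90%

-3.90 %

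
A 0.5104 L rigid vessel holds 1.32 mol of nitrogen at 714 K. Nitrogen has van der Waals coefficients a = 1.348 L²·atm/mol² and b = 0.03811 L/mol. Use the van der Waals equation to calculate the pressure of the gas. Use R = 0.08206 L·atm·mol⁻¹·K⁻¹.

P = nRT/(V − nb) − a n²/V²
nRT/(V − nb) = (1.32)(0.08206)(714)/(0.5104 − 1.32×0.03811) = 77.340/0.46009 = 168.10 atm
a n²/V² = (1.348)(1.32)²/(0.5104)² = 9.0161 atm
P = 168.10 − 9.0161 = 159.1 atm

P ≈ 159.1 atm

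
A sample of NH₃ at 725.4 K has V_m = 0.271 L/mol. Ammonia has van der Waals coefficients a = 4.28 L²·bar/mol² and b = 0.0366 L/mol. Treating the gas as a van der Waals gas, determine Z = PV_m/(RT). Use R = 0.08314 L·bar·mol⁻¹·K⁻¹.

Z ≈ 0.8943

P = RT/(V_m − b) − a/V_m² = (0.08314)(725.4)/(0.271 − 0.0366) − 4.28/(0.271)²
  = 60.310/0.23440 − 58.278 = 257.30 − 58.278 = 199.02 bar
Z = PV_m/(RT) = (199.02)(0.271)/((0.08314)(725.4)) = 53.934/60.310 = 0.8943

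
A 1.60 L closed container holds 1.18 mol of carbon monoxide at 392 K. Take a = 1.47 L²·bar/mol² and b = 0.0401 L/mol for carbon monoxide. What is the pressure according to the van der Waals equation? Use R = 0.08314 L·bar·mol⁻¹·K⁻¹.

P = nRT/(V − nb) − a n²/V²
nRT/(V − nb) = (1.18)(0.08314)(392)/(1.60 − 1.18×0.0401) = 38.457/1.5527 = 24.768 bar
a n²/V² = (1.47)(1.18)²/(1.60)² = 0.79954 bar
P = 24.768 − 0.79954 = 23.97 bar

P ≈ 23.97 bar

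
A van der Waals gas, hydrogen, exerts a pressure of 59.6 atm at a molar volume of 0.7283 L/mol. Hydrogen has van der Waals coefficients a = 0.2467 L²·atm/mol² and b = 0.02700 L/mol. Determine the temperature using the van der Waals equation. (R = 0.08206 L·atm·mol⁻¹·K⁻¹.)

T ≈ 513.3 K

T = (P + a/V_m²)(V_m − b)/R
P + a/V_m² = 59.6 + 0.2467/(0.7283)² = 60.065 atm
V_m − b = 0.7283 − 0.02700 = 0.70130 L/mol
T = (60.065)(0.70130)/0.08206 = 513.3 K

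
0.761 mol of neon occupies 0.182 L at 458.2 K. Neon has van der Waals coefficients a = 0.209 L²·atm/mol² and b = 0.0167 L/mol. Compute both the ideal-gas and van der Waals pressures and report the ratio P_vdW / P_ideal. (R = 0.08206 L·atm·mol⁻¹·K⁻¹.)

Ideal: P_ideal = nRT/V = (0.761)(0.08206)(458.2)/0.182 = 157.217 atm
vdW: P = nRT/(V − nb) − a n²/V² = 28.6135/0.169291 − 0.121036/0.0331240 = 169.020 − 3.65403 = 165.366 atm
Ratio = 165.366/157.217 = 1.052

P_vdW / P_ideal ≈ 1.052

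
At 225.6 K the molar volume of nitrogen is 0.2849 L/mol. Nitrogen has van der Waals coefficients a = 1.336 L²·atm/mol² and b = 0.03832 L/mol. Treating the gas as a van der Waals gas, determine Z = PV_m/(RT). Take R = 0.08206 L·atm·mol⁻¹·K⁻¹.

P = RT/(V_m − b) − a/V_m² = (0.08206)(225.6)/(0.2849 − 0.03832) − 1.336/(0.2849)²
  = 18.513/0.24658 − 16.460 = 75.079 − 16.460 = 58.619 atm
Z = PV_m/(RT) = (58.619)(0.2849)/((0.08206)(225.6)) = 16.701/18.513 = 0.9021

Z ≈ 0.9021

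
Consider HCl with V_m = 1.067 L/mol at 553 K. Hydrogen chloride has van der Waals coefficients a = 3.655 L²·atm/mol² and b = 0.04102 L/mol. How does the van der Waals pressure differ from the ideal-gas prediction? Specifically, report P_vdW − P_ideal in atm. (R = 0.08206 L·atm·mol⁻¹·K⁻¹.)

ΔP ≈ -1.510 atm

Ideal: P_ideal = RT/V_m = (0.08206)(553)/1.067 = 42.5297 atm
vdW: P = RT/(V_m − b) − a/V_m² = 45.3792/1.02598 − 3.655/1.13849 = 44.2301 − 3.21039 = 41.0197 atm
ΔP = 41.0197 − 42.5297 = -1.510 atm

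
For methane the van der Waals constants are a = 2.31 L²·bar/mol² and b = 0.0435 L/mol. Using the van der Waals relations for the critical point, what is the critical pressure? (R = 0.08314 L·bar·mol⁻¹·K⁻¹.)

P_c ≈ 45.21 bar

For a van der Waals gas, P_c = a/(27b²).
P_c = 2.31/(27×(0.0435)²) = 2.31/0.051091 = 45.21 bar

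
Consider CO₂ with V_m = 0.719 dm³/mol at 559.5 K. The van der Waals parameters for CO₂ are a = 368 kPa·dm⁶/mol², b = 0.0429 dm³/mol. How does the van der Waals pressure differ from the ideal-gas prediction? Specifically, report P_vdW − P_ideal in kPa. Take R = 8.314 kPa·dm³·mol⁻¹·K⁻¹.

Ideal: P_ideal = RT/V_m = (8.314)(559.5)/0.719 = 6469.66 kPa
vdW: P = RT/(V_m − b) − a/V_m² = 4651.68/0.676100 − 368/0.516961 = 6880.17 − 711.853 = 6168.32 kPa
ΔP = 6168.32 − 6469.66 = -301.3 kPa

ΔP ≈ -301.3 kPa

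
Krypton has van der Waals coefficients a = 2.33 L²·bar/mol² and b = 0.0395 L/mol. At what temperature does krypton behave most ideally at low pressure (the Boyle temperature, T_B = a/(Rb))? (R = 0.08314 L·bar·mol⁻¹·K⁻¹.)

For a van der Waals gas the second virial coefficient B₂ = b − a/(RT) vanishes at T_B = a/(Rb).
T_B = 2.33/(0.08314×0.0395) = 2.33/0.0032840 = 709.5 K

T_B ≈ 709.5 K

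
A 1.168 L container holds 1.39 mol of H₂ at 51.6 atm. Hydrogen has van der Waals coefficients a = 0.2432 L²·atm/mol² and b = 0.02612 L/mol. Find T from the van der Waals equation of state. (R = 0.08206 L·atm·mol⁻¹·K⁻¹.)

T ≈ 515.4 K

T = (P + a n²/V²)(V − nb)/(nR)
P + a n²/V² = 51.6 + (0.2432)(1.39)²/(1.168)² = 51.944 atm
V − nb = 1.168 − (1.39)(0.02612) = 1.1317 L
T = (51.944)(1.1317)/((1.39)(0.08206)) = 515.4 K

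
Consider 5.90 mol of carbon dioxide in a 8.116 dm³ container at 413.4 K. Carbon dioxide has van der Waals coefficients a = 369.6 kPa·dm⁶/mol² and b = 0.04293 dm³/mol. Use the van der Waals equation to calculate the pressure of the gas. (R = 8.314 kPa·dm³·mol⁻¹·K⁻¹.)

P ≈ 2384 kPa

P = nRT/(V − nb) − a n²/V²
nRT/(V − nb) = (5.90)(8.314)(413.4)/(8.116 − 5.90×0.04293) = 20278/7.8627 = 2579.0 kPa
a n²/V² = (369.6)(5.90)²/(8.116)² = 195.32 kPa
P = 2579.0 − 195.32 = 2384 kPa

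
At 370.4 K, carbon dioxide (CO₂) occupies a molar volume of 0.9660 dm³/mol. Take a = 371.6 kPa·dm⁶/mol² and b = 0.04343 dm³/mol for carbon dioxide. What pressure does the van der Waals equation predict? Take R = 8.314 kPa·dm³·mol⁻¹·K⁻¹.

P ≈ 2940 kPa

P = RT/(V_m − b) − a/V_m²
RT/(V_m − b) = (8.314)(370.4)/(0.9660 − 0.04343) = 3079.5/0.92257 = 3338.0 kPa
a/V_m² = 371.6/(0.9660)² = 398.22 kPa
P = 3338.0 − 398.22 = 2940 kPa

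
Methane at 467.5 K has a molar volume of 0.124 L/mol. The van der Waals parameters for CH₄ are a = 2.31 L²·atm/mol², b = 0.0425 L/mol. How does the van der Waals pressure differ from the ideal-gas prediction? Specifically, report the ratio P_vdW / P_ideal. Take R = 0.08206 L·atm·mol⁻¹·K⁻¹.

P_vdW / P_ideal ≈ 1.036

Ideal: P_ideal = RT/V_m = (0.08206)(467.5)/0.124 = 309.379 atm
vdW: P = RT/(V_m − b) − a/V_m² = 38.3631/0.0815000 − 2.31/0.0153760 = 470.713 − 150.234 = 320.479 atm
Ratio = 320.479/309.379 = 1.036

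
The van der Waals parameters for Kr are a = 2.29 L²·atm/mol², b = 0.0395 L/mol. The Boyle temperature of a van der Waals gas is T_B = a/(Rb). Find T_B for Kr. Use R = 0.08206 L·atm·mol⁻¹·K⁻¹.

For a van der Waals gas the second virial coefficient B₂ = b − a/(RT) vanishes at T_B = a/(Rb).
T_B = 2.29/(0.08206×0.0395) = 2.29/0.0032414 = 706.5 K

T_B ≈ 706.5 K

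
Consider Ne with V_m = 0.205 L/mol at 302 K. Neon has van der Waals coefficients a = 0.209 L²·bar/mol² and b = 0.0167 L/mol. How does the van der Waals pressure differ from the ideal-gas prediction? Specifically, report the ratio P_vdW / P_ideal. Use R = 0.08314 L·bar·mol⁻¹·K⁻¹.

P_vdW / P_ideal ≈ 1.048

Ideal: P_ideal = RT/V_m = (0.08314)(302)/0.205 = 122.479 bar
vdW: P = RT/(V_m − b) − a/V_m² = 25.1083/0.188300 − 0.209/0.0420250 = 133.342 − 4.97323 = 128.369 bar
Ratio = 128.369/122.479 = 1.048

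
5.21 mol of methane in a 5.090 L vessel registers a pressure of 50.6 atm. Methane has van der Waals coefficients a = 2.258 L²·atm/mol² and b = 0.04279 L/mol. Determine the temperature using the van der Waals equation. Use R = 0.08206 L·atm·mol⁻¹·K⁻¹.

T = (P + a n²/V²)(V − nb)/(nR)
P + a n²/V² = 50.6 + (2.258)(5.21)²/(5.090)² = 52.966 atm
V − nb = 5.090 − (5.21)(0.04279) = 4.8671 L
T = (52.966)(4.8671)/((5.21)(0.08206)) = 603.0 K

T ≈ 603.0 K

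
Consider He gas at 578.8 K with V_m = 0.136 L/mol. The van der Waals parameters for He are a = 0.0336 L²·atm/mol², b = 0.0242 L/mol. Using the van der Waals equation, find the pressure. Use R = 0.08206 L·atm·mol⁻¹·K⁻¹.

P ≈ 423.0 atm

P = RT/(V_m − b) − a/V_m²
RT/(V_m − b) = (0.08206)(578.8)/(0.136 − 0.0242) = 47.496/0.11180 = 424.83 atm
a/V_m² = 0.0336/(0.136)² = 1.8166 atm
P = 424.83 − 1.8166 = 423.0 atm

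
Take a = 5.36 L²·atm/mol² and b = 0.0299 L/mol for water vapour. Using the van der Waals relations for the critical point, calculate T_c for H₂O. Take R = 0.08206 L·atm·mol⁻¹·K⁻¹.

For a van der Waals gas, T_c = 8a/(27Rb).
T_c = 8×5.36/(27×0.08206×0.0299) = 42.880/0.066247 = 647.3 K

T_c ≈ 647.3 K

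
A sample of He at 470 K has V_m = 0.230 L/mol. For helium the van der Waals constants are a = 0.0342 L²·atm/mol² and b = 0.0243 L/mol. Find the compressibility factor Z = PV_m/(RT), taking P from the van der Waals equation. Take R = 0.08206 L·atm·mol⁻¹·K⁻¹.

Z ≈ 1.114

P = RT/(V_m − b) − a/V_m² = (0.08206)(470)/(0.230 − 0.0243) − 0.0342/(0.230)²
  = 38.568/0.20570 − 0.64650 = 187.50 − 0.64650 = 186.85 atm
Z = PV_m/(RT) = (186.85)(0.230)/((0.08206)(470)) = 42.976/38.568 = 1.114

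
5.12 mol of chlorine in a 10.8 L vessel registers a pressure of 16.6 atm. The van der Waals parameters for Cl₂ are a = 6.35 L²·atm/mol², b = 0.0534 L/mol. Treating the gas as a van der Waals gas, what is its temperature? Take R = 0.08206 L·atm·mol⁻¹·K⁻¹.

T ≈ 451.7 K

T = (P + a n²/V²)(V − nb)/(nR)
P + a n²/V² = 16.6 + (6.35)(5.12)²/(10.8)² = 18.027 atm
V − nb = 10.8 − (5.12)(0.0534) = 10.527 L
T = (18.027)(10.527)/((5.12)(0.08206)) = 451.7 K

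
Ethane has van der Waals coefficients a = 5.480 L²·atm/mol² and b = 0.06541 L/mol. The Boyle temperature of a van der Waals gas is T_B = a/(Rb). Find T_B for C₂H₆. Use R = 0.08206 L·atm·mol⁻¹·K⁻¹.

For a van der Waals gas the second virial coefficient B₂ = b − a/(RT) vanishes at T_B = a/(Rb).
T_B = 5.480/(0.08206×0.06541) = 5.480/0.0053675 = 1021 K

T_B ≈ 1021 K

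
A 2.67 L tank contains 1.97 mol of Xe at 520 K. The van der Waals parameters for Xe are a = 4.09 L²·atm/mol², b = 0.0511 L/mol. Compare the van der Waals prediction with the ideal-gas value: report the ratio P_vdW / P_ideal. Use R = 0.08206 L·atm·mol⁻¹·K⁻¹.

Ideal: P_ideal = nRT/V = (1.97)(0.08206)(520)/2.67 = 31.4840 atm
vdW: P = nRT/(V − nb) − a n²/V² = 84.0623/2.56933 − 15.8729/7.12890 = 32.7176 − 2.22656 = 30.4910 atm
Ratio = 30.4910/31.4840 = 0.9685

P_vdW / P_ideal ≈ 0.9685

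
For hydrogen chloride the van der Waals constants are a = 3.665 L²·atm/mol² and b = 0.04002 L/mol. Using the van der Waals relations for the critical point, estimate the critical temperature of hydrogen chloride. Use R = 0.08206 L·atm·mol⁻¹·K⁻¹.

T_c ≈ 330.7 K

For a van der Waals gas, T_c = 8a/(27Rb).
T_c = 8×3.665/(27×0.08206×0.04002) = 29.320/0.088669 = 330.7 K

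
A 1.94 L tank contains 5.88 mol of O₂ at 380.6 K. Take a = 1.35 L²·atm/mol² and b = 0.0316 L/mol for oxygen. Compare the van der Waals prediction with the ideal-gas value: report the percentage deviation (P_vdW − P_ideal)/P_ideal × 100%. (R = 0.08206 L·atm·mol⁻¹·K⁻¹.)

Ideal: P_ideal = nRT/V = (5.88)(0.08206)(380.6)/1.94 = 94.6620 atm
vdW: P = nRT/(V − nb) − a n²/V² = 183.644/1.75419 − 46.6754/3.76360 = 104.689 − 12.4018 = 92.287 atm
% deviation = (92.287 − 94.6620)/94.6620 × 100% = -2.51%

-2.51 %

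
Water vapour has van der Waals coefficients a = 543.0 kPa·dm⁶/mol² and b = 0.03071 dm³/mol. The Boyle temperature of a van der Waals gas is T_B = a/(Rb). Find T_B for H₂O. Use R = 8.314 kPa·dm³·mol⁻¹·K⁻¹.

T_B ≈ 2127 K

For a van der Waals gas the second virial coefficient B₂ = b − a/(RT) vanishes at T_B = a/(Rb).
T_B = 543.0/(8.314×0.03071) = 543.0/0.25532 = 2127 K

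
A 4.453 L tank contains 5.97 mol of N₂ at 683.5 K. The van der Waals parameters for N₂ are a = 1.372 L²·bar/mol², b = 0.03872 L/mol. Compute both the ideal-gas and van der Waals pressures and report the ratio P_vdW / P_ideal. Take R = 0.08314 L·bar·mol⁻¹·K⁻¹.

Ideal: P_ideal = nRT/V = (5.97)(0.08314)(683.5)/4.453 = 76.1851 bar
vdW: P = nRT/(V − nb) − a n²/V² = 339.252/4.22184 − 48.8993/19.8292 = 80.3564 − 2.46602 = 77.8904 bar
Ratio = 77.8904/76.1851 = 1.022

P_vdW / P_ideal ≈ 1.022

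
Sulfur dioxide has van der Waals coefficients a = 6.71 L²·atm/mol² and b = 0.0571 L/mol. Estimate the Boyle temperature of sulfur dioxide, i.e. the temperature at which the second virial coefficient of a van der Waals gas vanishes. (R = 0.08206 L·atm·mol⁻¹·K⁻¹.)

T_B ≈ 1432 K

For a van der Waals gas the second virial coefficient B₂ = b − a/(RT) vanishes at T_B = a/(Rb).
T_B = 6.71/(0.08206×0.0571) = 6.71/0.0046856 = 1432 K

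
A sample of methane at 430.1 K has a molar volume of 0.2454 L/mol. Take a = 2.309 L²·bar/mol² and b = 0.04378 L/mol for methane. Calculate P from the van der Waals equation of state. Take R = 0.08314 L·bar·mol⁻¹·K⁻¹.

P = RT/(V_m − b) − a/V_m²
RT/(V_m − b) = (0.08314)(430.1)/(0.2454 − 0.04378) = 35.759/0.20162 = 177.36 bar
a/V_m² = 2.309/(0.2454)² = 38.342 bar
P = 177.36 − 38.342 = 139.0 bar

P ≈ 139.0 bar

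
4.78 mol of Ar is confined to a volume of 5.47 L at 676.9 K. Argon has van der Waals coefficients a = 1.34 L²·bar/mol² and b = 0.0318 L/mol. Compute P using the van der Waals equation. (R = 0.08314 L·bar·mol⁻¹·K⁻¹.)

P = nRT/(V − nb) − a n²/V²
nRT/(V − nb) = (4.78)(0.08314)(676.9)/(5.47 − 4.78×0.0318) = 269.01/5.3180 = 50.585 bar
a n²/V² = (1.34)(4.78)²/(5.47)² = 1.0233 bar
P = 50.585 − 1.0233 = 49.56 bar

P ≈ 49.56 bar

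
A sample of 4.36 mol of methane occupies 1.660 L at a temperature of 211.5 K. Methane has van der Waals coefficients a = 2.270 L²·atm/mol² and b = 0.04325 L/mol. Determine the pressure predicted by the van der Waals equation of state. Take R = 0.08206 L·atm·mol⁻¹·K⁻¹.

P ≈ 35.77 atm

P = nRT/(V − nb) − a n²/V²
nRT/(V − nb) = (4.36)(0.08206)(211.5)/(1.660 − 4.36×0.04325) = 75.671/1.4714 = 51.428 atm
a n²/V² = (2.270)(4.36)²/(1.660)² = 15.660 atm
P = 51.428 − 15.660 = 35.77 atm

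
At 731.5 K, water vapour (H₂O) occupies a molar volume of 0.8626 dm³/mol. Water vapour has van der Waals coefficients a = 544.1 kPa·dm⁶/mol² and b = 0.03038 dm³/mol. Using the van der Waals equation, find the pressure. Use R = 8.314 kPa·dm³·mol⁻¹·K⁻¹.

P ≈ 6577 kPa

P = RT/(V_m − b) − a/V_m²
RT/(V_m − b) = (8.314)(731.5)/(0.8626 − 0.03038) = 6081.7/0.83222 = 7307.8 kPa
a/V_m² = 544.1/(0.8626)² = 731.24 kPa
P = 7307.8 − 731.24 = 6577 kPa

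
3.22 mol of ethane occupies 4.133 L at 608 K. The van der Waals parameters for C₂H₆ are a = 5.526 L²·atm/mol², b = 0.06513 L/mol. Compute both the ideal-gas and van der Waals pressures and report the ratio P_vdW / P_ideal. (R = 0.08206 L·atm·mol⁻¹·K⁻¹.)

Ideal: P_ideal = nRT/V = (3.22)(0.08206)(608)/4.133 = 38.8710 atm
vdW: P = nRT/(V − nb) − a n²/V² = 160.654/3.92328 − 57.2958/17.0817 = 40.9489 − 3.35422 = 37.5947 atm
Ratio = 37.5947/38.8710 = 0.9672

P_vdW / P_ideal ≈ 0.9672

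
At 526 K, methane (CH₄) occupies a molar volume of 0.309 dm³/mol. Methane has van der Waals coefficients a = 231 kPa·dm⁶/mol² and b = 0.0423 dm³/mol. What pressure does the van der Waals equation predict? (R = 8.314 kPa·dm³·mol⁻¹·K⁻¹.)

P ≈ 13978 kPa

P = RT/(V_m − b) − a/V_m²
RT/(V_m − b) = (8.314)(526)/(0.309 − 0.0423) = 4373.2/0.26670 = 16397 kPa
a/V_m² = 231/(0.309)² = 2419.3 kPa
P = 16397 − 2419.3 = 13978 kPa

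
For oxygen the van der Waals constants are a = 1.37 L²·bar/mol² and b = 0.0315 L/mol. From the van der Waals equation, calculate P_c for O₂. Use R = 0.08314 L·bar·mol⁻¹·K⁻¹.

For a van der Waals gas, P_c = a/(27b²).
P_c = 1.37/(27×(0.0315)²) = 1.37/0.026791 = 51.14 bar

P_c ≈ 51.14 bar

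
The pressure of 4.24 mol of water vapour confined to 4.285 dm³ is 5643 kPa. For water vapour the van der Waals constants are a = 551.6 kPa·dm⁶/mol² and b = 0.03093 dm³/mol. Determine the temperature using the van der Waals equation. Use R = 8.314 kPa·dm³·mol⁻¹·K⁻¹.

T ≈ 728.6 K

T = (P + a n²/V²)(V − nb)/(nR)
P + a n²/V² = 5643 + (551.6)(4.24)²/(4.285)² = 6183.1 kPa
V − nb = 4.285 − (4.24)(0.03093) = 4.1539 dm³
T = (6183.1)(4.1539)/((4.24)(8.314)) = 728.6 K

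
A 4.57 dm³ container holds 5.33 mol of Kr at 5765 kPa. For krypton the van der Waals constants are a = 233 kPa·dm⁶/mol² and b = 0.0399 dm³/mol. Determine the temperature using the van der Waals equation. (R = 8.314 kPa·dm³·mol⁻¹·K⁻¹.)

T ≈ 598.0 K

T = (P + a n²/V²)(V − nb)/(nR)
P + a n²/V² = 5765 + (233)(5.33)²/(4.57)² = 6081.9 kPa
V − nb = 4.57 − (5.33)(0.0399) = 4.3573 dm³
T = (6081.9)(4.3573)/((5.33)(8.314)) = 598.0 K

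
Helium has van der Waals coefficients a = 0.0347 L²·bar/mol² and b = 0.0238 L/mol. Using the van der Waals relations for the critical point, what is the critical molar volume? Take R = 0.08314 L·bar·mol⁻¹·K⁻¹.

V_m,c ≈ 0.07140 L/mol

For a van der Waals gas, V_m,c = 3b.
V_m,c = 3×0.0238 = 0.07140 L/mol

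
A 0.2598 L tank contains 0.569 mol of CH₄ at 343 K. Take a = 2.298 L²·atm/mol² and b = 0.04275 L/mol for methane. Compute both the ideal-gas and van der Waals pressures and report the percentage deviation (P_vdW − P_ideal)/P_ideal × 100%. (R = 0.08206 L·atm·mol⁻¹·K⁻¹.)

Ideal: P_ideal = nRT/V = (0.569)(0.08206)(343)/0.2598 = 61.6451 atm
vdW: P = nRT/(V − nb) − a n²/V² = 16.0154/0.235475 − 0.744003/0.0674960 = 68.0132 − 11.0229 = 56.9903 atm
% deviation = (56.9903 − 61.6451)/61.6451 × 100% = -7.55%

-7.55 %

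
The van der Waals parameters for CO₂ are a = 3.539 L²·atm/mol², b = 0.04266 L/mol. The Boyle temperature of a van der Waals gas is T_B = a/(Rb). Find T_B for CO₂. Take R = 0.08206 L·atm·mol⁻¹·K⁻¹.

T_B ≈ 1011 K

For a van der Waals gas the second virial coefficient B₂ = b − a/(RT) vanishes at T_B = a/(Rb).
T_B = 3.539/(0.08206×0.04266) = 3.539/0.0035007 = 1011 K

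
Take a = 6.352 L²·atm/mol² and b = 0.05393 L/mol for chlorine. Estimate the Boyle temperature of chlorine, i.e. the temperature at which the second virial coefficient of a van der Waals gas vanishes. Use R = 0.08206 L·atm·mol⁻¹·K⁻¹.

For a van der Waals gas the second virial coefficient B₂ = b − a/(RT) vanishes at T_B = a/(Rb).
T_B = 6.352/(0.08206×0.05393) = 6.352/0.0044255 = 1435 K

T_B ≈ 1435 K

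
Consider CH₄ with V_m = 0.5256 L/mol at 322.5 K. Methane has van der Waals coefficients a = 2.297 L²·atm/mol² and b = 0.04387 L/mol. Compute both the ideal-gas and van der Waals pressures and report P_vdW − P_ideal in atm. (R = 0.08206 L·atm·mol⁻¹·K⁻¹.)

Ideal: P_ideal = RT/V_m = (0.08206)(322.5)/0.5256 = 50.3507 atm
vdW: P = RT/(V_m − b) − a/V_m² = 26.4644/0.481730 − 2.297/0.276255 = 54.9362 − 8.31478 = 46.6214 atm
ΔP = 46.6214 − 50.3507 = -3.729 atm

ΔP ≈ -3.729 atm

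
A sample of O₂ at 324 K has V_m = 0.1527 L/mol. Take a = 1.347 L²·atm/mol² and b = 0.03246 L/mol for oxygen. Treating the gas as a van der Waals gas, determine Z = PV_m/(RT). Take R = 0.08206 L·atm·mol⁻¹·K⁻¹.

Z ≈ 0.9382

P = RT/(V_m − b) − a/V_m² = (0.08206)(324)/(0.1527 − 0.03246) − 1.347/(0.1527)²
  = 26.587/0.12024 − 57.768 = 221.12 − 57.768 = 163.35 atm
Z = PV_m/(RT) = (163.35)(0.1527)/((0.08206)(324)) = 24.944/26.587 = 0.9382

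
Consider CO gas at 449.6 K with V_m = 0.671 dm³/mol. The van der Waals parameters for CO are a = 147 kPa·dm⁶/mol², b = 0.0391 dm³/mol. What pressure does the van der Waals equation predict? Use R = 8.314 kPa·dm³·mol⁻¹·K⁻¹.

P = RT/(V_m − b) − a/V_m²
RT/(V_m − b) = (8.314)(449.6)/(0.671 − 0.0391) = 3738.0/0.63190 = 5915.5 kPa
a/V_m² = 147/(0.671)² = 326.49 kPa
P = 5915.5 − 326.49 = 5589 kPa

P ≈ 5589 kPa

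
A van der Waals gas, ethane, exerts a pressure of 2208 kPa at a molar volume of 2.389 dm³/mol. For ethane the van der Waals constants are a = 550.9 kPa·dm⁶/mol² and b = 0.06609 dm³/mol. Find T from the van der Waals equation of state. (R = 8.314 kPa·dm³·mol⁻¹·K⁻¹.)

T ≈ 643.9 K

T = (P + a/V_m²)(V_m − b)/R
P + a/V_m² = 2208 + 550.9/(2.389)² = 2304.5 kPa
V_m − b = 2.389 − 0.06609 = 2.3229 dm³/mol
T = (2304.5)(2.3229)/8.314 = 643.9 K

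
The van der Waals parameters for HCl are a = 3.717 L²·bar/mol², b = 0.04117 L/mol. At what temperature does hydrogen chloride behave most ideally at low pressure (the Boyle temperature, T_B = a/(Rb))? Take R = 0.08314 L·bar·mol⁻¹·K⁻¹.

T_B ≈ 1086 K

For a van der Waals gas the second virial coefficient B₂ = b − a/(RT) vanishes at T_B = a/(Rb).
T_B = 3.717/(0.08314×0.04117) = 3.717/0.0034229 = 1086 K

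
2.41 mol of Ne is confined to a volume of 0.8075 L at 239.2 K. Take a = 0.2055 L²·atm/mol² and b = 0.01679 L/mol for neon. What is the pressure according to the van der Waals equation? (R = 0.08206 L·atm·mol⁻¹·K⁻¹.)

P = nRT/(V − nb) − a n²/V²
nRT/(V − nb) = (2.41)(0.08206)(239.2)/(0.8075 − 2.41×0.01679) = 47.305/0.76704 = 61.672 atm
a n²/V² = (0.2055)(2.41)²/(0.8075)² = 1.8305 atm
P = 61.672 − 1.8305 = 59.84 atm

P ≈ 59.84 atm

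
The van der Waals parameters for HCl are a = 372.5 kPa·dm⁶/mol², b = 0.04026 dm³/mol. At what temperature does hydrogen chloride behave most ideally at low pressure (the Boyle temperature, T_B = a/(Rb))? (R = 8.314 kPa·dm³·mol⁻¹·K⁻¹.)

T_B ≈ 1113 K

For a van der Waals gas the second virial coefficient B₂ = b − a/(RT) vanishes at T_B = a/(Rb).
T_B = 372.5/(8.314×0.04026) = 372.5/0.33472 = 1113 K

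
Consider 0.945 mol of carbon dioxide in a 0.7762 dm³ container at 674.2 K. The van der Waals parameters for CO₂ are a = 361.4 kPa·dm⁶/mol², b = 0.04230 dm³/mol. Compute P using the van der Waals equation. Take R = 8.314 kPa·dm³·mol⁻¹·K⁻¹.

P ≈ 6659 kPa

P = nRT/(V − nb) − a n²/V²
nRT/(V − nb) = (0.945)(8.314)(674.2)/(0.7762 − 0.945×0.04230) = 5297.0/0.73623 = 7194.8 kPa
a n²/V² = (361.4)(0.945)²/(0.7762)² = 535.68 kPa
P = 7194.8 − 535.68 = 6659 kPa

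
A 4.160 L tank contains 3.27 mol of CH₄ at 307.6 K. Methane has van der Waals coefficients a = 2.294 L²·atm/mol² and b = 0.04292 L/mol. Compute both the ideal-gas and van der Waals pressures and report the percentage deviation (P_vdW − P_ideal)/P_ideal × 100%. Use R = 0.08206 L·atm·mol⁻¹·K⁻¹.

Ideal: P_ideal = nRT/V = (3.27)(0.08206)(307.6)/4.160 = 19.8414 atm
vdW: P = nRT/(V − nb) − a n²/V² = 82.5402/4.01965 − 24.5295/17.3056 = 20.5342 − 1.41743 = 19.1168 atm
% deviation = (19.1168 − 19.8414)/19.8414 × 100% = -3.65%

-3.65 %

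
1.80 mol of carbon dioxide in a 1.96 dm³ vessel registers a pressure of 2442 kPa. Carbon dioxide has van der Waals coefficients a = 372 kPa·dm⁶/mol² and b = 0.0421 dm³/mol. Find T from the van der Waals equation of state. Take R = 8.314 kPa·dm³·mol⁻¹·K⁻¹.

T ≈ 347.0 K

T = (P + a n²/V²)(V − nb)/(nR)
P + a n²/V² = 2442 + (372)(1.80)²/(1.96)² = 2755.7 kPa
V − nb = 1.96 − (1.80)(0.0421) = 1.8842 dm³
T = (2755.7)(1.8842)/((1.80)(8.314)) = 347.0 K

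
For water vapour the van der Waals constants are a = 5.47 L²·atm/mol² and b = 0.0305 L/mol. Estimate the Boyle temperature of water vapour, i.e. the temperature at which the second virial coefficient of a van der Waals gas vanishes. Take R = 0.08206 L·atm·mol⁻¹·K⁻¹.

For a van der Waals gas the second virial coefficient B₂ = b − a/(RT) vanishes at T_B = a/(Rb).
T_B = 5.47/(0.08206×0.0305) = 5.47/0.0025028 = 2186 K

T_B ≈ 2186 K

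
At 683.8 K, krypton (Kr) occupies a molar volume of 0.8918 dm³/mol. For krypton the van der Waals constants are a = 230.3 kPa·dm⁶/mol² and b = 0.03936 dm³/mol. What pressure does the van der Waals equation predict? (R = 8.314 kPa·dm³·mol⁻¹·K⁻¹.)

P = RT/(V_m − b) − a/V_m²
RT/(V_m − b) = (8.314)(683.8)/(0.8918 − 0.03936) = 5685.1/0.85244 = 6669.2 kPa
a/V_m² = 230.3/(0.8918)² = 289.57 kPa
P = 6669.2 − 289.57 = 6380 kPa

P ≈ 6380 kPa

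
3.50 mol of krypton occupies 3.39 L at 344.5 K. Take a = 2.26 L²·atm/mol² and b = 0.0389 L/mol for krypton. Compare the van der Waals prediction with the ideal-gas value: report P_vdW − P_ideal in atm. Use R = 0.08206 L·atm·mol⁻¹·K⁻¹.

Ideal: P_ideal = nRT/V = (3.50)(0.08206)(344.5)/3.39 = 29.1870 atm
vdW: P = nRT/(V − nb) − a n²/V² = 98.9438/3.25385 − 27.6850/11.4921 = 30.4082 − 2.40905 = 27.9992 atm
ΔP = 27.9992 − 29.1870 = -1.188 atm

ΔP ≈ -1.188 atm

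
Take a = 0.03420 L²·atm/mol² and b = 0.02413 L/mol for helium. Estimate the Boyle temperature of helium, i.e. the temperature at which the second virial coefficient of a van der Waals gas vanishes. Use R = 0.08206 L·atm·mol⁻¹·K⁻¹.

T_B ≈ 17.27 K

For a van der Waals gas the second virial coefficient B₂ = b − a/(RT) vanishes at T_B = a/(Rb).
T_B = 0.03420/(0.08206×0.02413) = 0.03420/0.0019801 = 17.27 K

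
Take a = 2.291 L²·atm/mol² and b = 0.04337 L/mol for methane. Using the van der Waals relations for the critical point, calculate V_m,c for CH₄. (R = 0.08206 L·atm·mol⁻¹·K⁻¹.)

V_m,c ≈ 0.1301 L/mol

For a van der Waals gas, V_m,c = 3b.
V_m,c = 3×0.04337 = 0.1301 L/mol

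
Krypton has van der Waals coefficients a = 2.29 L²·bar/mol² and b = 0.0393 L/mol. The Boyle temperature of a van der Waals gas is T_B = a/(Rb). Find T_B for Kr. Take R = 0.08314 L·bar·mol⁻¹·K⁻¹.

For a van der Waals gas the second virial coefficient B₂ = b − a/(RT) vanishes at T_B = a/(Rb).
T_B = 2.29/(0.08314×0.0393) = 2.29/0.0032674 = 700.9 K

T_B ≈ 700.9 K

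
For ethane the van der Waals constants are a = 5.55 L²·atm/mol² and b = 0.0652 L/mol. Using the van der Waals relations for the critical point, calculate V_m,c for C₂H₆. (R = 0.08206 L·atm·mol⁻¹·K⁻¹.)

For a van der Waals gas, V_m,c = 3b.
V_m,c = 3×0.0652 = 0.1956 L/mol

V_m,c ≈ 0.1956 L/mol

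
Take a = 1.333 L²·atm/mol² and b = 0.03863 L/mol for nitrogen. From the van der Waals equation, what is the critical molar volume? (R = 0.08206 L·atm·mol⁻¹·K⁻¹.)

V_m,c ≈ 0.1159 L/mol

For a van der Waals gas, V_m,c = 3b.
V_m,c = 3×0.03863 = 0.1159 L/mol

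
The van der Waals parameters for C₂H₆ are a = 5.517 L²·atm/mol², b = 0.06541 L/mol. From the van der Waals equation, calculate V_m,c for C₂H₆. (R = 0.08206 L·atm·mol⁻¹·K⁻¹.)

For a van der Waals gas, V_m,c = 3b.
V_m,c = 3×0.06541 = 0.1962 L/mol

V_m,c ≈ 0.1962 L/mol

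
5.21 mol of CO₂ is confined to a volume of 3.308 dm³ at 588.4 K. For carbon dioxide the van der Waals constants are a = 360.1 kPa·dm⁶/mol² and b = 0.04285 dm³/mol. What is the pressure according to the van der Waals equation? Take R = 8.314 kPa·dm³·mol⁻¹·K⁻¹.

P ≈ 7369 kPa

P = nRT/(V − nb) − a n²/V²
nRT/(V − nb) = (5.21)(8.314)(588.4)/(3.308 − 5.21×0.04285) = 25487/3.0848 = 8262.1 kPa
a n²/V² = (360.1)(5.21)²/(3.308)² = 893.24 kPa
P = 8262.1 − 893.24 = 7369 kPa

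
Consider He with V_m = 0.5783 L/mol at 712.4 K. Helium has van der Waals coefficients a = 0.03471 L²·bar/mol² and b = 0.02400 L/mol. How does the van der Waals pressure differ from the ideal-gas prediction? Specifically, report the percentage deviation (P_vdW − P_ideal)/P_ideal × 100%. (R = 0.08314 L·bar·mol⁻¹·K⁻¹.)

Ideal: P_ideal = RT/V_m = (0.08314)(712.4)/0.5783 = 102.419 bar
vdW: P = RT/(V_m − b) − a/V_m² = 59.2289/0.554300 − 0.03471/0.334431 = 106.854 − 0.103788 = 106.750 bar
% deviation = (106.750 − 102.419)/102.419 × 100% = 4.23%

4.23 %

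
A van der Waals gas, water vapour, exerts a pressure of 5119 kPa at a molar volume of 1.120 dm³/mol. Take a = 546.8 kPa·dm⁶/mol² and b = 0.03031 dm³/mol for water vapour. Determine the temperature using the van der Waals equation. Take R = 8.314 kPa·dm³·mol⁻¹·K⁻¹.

T = (P + a/V_m²)(V_m − b)/R
P + a/V_m² = 5119 + 546.8/(1.120)² = 5554.9 kPa
V_m − b = 1.120 − 0.03031 = 1.0897 dm³/mol
T = (5554.9)(1.0897)/8.314 = 728.1 K

T ≈ 728.1 K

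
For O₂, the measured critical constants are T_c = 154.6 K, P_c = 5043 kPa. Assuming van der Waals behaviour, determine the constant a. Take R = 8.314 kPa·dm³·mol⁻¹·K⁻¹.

a ≈ 138.2 kPa·dm⁶/mol²

From T_c = 8a/(27Rb) and P_c = a/(27b²): a = 27 R² T_c²/(64 P_c).
a = 27×(8.314)²×(154.6)²/(64×5043) = 44606976/322752 = 138.2 kPa·dm⁶/mol²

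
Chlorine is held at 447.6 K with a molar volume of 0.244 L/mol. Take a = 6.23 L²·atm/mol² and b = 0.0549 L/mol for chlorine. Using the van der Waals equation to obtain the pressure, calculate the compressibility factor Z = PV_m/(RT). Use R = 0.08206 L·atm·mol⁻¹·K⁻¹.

P = RT/(V_m − b) − a/V_m² = (0.08206)(447.6)/(0.244 − 0.0549) − 6.23/(0.244)²
  = 36.730/0.18910 − 104.64 = 194.24 − 104.64 = 89.60 atm
Z = PV_m/(RT) = (89.60)(0.244)/((0.08206)(447.6)) = 21.862/36.730 = 0.5952

Z ≈ 0.5952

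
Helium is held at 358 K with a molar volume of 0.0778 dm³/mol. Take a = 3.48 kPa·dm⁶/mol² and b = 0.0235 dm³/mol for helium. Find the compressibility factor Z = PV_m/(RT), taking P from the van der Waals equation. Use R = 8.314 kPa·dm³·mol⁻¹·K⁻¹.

P = RT/(V_m − b) − a/V_m² = (8.314)(358)/(0.0778 − 0.0235) − 3.48/(0.0778)²
  = 2976.4/0.054300 − 574.94 = 54814 − 574.94 = 54239 kPa
Z = PV_m/(RT) = (54239)(0.0778)/((8.314)(358)) = 4219.8/2976.4 = 1.418

Z ≈ 1.418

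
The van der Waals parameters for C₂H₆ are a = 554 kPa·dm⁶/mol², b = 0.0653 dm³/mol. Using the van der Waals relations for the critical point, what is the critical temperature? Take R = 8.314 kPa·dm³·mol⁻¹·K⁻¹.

T_c ≈ 302.4 K

For a van der Waals gas, T_c = 8a/(27Rb).
T_c = 8×554/(27×8.314×0.0653) = 4432.0/14.658 = 302.4 K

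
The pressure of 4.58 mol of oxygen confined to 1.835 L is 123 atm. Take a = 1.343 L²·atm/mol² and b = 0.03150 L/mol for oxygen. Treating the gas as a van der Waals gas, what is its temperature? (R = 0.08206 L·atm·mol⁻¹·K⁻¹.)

T = (P + a n²/V²)(V − nb)/(nR)
P + a n²/V² = 123 + (1.343)(4.58)²/(1.835)² = 131.37 atm
V − nb = 1.835 − (4.58)(0.03150) = 1.6907 L
T = (131.37)(1.6907)/((4.58)(0.08206)) = 591.0 K

T ≈ 591.0 K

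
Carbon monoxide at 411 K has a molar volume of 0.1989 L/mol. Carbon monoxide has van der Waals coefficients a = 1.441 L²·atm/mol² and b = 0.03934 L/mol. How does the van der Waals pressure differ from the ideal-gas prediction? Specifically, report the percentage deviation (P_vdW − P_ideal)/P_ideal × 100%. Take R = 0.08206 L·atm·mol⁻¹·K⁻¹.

3.17 %

Ideal: P_ideal = RT/V_m = (0.08206)(411)/0.1989 = 169.566 atm
vdW: P = RT/(V_m − b) − a/V_m² = 33.7267/0.159560 − 1.441/0.0395612 = 211.373 − 36.4246 = 174.948 atm
% deviation = (174.948 − 169.566)/169.566 × 100% = 3.17%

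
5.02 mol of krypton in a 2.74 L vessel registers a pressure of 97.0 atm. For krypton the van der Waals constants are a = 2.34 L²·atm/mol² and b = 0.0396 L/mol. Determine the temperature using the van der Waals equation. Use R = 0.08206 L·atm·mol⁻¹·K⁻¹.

T ≈ 646.8 K

T = (P + a n²/V²)(V − nb)/(nR)
P + a n²/V² = 97.0 + (2.34)(5.02)²/(2.74)² = 104.85 atm
V − nb = 2.74 − (5.02)(0.0396) = 2.5412 L
T = (104.85)(2.5412)/((5.02)(0.08206)) = 646.8 K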